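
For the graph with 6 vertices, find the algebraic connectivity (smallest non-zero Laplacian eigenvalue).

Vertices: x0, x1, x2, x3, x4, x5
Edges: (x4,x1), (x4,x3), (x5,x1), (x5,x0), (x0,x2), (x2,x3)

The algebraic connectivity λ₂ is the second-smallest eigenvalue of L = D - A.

Degrees: deg(x0) = 2, deg(x1) = 2, deg(x2) = 2, deg(x3) = 2, deg(x4) = 2, deg(x5) = 2.
L = D − A with rows/columns ordered (x0, x1, x2, x3, x4, x5):
  [ 2,  0, -1,  0,  0, -1]
  [ 0,  2,  0,  0, -1, -1]
  [-1,  0,  2, -1,  0,  0]
  [ 0,  0, -1,  2, -1,  0]
  [ 0, -1,  0, -1,  2,  0]
  [-1, -1,  0,  0,  0,  2]
Characteristic polynomial: det(λI − L) = λ(λ − 1)²(λ − 3)²(λ − 4).
Roots: λ = 0; (λ − 1) = 0 ⇒ λ = 1 (multiplicity 2); (λ − 3) = 0 ⇒ λ = 3 (multiplicity 2); (λ − 4) = 0 ⇒ λ = 4.
(Check: the roots sum (with multiplicity) to 12, matching trace L = Σdeg = 2·6 = 12.)
Laplacian eigenvalues: [0.0, 1.0, 1.0, 3.0, 3.0, 4.0]. Algebraic connectivity (smallest non-zero eigenvalue) = 1.0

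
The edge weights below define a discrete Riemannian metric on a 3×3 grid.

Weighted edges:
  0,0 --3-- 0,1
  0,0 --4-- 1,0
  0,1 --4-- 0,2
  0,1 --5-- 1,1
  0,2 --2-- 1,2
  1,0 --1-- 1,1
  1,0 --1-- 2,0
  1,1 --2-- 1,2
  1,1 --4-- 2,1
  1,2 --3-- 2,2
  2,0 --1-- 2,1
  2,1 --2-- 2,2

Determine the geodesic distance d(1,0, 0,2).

Shortest path: 1,0 → 1,1 → 1,2 → 0,2, total weight = 5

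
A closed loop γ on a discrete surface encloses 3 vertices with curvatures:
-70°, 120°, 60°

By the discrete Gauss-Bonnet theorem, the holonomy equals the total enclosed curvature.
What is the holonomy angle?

Holonomy = total enclosed curvature = (-70°) + 120° + 60° = 110°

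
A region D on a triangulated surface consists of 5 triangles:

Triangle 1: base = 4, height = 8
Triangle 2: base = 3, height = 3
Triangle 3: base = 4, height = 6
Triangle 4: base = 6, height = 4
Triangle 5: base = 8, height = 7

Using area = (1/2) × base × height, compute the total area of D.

(1/2)×4×8 + (1/2)×3×3 + (1/2)×4×6 + (1/2)×6×4 + (1/2)×8×7 = 72.5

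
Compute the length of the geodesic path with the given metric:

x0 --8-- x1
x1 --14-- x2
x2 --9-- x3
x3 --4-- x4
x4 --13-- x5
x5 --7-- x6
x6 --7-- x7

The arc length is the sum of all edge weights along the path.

Arc length = 8 + 14 + 9 + 4 + 13 + 7 + 7 = 62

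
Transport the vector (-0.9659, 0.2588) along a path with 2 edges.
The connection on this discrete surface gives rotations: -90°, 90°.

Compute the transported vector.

Total rotation: (-90°) + 90° = 0°. Final vector: (-0.9659, 0.2588)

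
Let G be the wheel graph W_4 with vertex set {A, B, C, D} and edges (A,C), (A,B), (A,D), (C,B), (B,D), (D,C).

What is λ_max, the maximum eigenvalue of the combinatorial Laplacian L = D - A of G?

The wheel W_4 is the join K_1 ∨ C_3 (a hub joined to every vertex of a cycle of length 3). For a join G ∨ H (G on p vertices, H on q vertices) the Laplacian spectrum is 0, p+q, the eigenvalues of L(G) other than one 0 each shifted by +q, and the eigenvalues of L(H) other than one 0 each shifted by +p. With G = K_1 (p = 1, nothing left after dropping its 0) and H = C_3 (q = 3, eigenvalues 2 − 2cos(2πk/3), k = 0, …, 2; drop k = 0), the spectrum of W_4 is 0, 4, and 1 + (2 − 2cos(2πk/3)) = 3 − 2cos(2πk/3) for k = 1, …, 2:
k=1: 3 − 2cos(2π/3) = 4.0; k=2: 3 − 2cos(4π/3) = 4.0.
Laplacian eigenvalues: [0.0, 4.0, 4.0, 4.0]. Largest eigenvalue (spectral radius) = 4.0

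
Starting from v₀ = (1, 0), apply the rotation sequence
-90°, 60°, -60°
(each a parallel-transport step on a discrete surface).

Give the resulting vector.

Total rotation: (-90°) + 60° + (-60°) = -90°. Final vector: (0, -1)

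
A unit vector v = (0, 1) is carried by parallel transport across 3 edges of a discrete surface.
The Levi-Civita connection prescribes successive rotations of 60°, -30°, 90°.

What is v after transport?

Total rotation: 60° + (-30°) + 90° = 120°. Final vector: (-0.8660, -0.5000)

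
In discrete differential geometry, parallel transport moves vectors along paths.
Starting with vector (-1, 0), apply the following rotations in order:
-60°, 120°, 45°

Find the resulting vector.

Total rotation: (-60°) + 120° + 45° = 105°. Final vector: (0.2588, -0.9659)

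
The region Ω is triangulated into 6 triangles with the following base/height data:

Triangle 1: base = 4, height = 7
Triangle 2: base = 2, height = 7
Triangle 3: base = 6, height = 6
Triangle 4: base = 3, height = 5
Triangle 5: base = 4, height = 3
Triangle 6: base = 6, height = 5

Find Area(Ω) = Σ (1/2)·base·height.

(1/2)×4×7 + (1/2)×2×7 + (1/2)×6×6 + (1/2)×3×5 + (1/2)×4×3 + (1/2)×6×5 = 67.5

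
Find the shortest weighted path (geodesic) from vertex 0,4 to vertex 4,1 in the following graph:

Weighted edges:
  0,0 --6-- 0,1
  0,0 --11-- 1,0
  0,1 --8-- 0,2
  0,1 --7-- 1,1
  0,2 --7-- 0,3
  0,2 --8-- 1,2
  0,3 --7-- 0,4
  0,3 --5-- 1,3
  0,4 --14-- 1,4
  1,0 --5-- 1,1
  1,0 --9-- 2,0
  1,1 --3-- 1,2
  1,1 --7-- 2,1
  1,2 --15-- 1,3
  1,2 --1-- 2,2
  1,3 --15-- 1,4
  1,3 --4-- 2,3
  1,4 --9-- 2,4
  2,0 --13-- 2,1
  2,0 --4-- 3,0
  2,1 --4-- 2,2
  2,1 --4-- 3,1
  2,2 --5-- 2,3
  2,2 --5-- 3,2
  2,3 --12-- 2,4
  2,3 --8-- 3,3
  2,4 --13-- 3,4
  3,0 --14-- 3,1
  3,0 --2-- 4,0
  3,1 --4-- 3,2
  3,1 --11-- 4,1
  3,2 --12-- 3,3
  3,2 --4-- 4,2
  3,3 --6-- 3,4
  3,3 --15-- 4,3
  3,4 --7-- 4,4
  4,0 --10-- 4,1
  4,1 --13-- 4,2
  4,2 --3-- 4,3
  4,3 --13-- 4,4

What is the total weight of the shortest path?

Shortest path: 0,4 → 0,3 → 1,3 → 2,3 → 2,2 → 2,1 → 3,1 → 4,1, total weight = 40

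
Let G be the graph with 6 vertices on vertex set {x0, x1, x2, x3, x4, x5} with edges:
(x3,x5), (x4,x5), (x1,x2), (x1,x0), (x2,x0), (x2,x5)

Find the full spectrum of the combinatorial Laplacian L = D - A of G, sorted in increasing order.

Degrees: deg(x0) = 2, deg(x1) = 2, deg(x2) = 3, deg(x3) = 1, deg(x4) = 1, deg(x5) = 3.
L = D − A with rows/columns ordered (x0, x1, x2, x3, x4, x5):
  [ 2, -1, -1,  0,  0,  0]
  [-1,  2, -1,  0,  0,  0]
  [-1, -1,  3,  0,  0, -1]
  [ 0,  0,  0,  1,  0, -1]
  [ 0,  0,  0,  0,  1, -1]
  [ 0,  0, -1, -1, -1,  3]
Characteristic polynomial: det(λI − L) = λ(λ² − 5λ + 2)(λ − 1)(λ − 3)².
Roots: λ = 0; (λ² − 5λ + 2) = 0 ⇒ λ = (5 ± √17)/2 ≈ 0.4384, 4.5616; (λ − 1) = 0 ⇒ λ = 1; (λ − 3) = 0 ⇒ λ = 3 (multiplicity 2).
(Check: the roots sum (with multiplicity) to 12, matching trace L = Σdeg = 2·6 = 12.)
Laplacian eigenvalues (increasing order): [0.0, 0.4384, 1.0, 3.0, 3.0, 4.5616]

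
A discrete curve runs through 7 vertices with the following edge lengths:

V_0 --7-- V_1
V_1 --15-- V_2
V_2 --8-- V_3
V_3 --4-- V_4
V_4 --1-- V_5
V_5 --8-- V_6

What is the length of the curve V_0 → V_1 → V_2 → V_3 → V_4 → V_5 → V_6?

Arc length = 7 + 15 + 8 + 4 + 1 + 8 = 43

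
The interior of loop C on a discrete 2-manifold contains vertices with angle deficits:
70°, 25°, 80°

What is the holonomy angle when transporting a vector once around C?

Holonomy = total enclosed curvature = 70° + 25° + 80° = 175°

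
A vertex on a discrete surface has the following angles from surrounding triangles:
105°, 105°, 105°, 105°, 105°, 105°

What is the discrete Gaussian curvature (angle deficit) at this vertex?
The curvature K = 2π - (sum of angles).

Sum of angles = 630°. K = 360° - 630° = -270°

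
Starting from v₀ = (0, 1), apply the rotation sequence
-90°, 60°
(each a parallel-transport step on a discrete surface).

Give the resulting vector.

Total rotation: (-90°) + 60° = -30°. Final vector: (0.5000, 0.8660)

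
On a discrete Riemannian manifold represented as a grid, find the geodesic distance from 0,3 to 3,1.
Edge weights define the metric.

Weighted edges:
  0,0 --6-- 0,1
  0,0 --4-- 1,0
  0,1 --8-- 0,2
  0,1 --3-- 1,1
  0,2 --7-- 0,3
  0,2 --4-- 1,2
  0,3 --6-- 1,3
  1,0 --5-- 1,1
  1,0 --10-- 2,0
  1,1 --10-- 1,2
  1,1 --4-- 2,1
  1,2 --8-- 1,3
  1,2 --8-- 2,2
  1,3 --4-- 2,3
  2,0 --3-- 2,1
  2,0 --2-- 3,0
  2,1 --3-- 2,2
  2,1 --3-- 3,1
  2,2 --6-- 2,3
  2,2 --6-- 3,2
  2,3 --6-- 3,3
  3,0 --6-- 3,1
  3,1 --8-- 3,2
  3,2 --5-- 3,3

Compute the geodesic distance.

Shortest path: 0,3 → 1,3 → 2,3 → 2,2 → 2,1 → 3,1, total weight = 22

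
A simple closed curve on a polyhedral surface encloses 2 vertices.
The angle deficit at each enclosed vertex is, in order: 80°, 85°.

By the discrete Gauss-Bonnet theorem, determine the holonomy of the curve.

Holonomy = total enclosed curvature = 80° + 85° = 165°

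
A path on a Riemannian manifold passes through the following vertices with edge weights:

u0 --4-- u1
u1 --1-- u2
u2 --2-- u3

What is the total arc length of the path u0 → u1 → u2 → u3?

Arc length = 4 + 1 + 2 = 7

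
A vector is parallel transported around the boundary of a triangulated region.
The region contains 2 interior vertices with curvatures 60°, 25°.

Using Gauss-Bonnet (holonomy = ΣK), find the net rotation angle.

Holonomy = total enclosed curvature = 60° + 25° = 85°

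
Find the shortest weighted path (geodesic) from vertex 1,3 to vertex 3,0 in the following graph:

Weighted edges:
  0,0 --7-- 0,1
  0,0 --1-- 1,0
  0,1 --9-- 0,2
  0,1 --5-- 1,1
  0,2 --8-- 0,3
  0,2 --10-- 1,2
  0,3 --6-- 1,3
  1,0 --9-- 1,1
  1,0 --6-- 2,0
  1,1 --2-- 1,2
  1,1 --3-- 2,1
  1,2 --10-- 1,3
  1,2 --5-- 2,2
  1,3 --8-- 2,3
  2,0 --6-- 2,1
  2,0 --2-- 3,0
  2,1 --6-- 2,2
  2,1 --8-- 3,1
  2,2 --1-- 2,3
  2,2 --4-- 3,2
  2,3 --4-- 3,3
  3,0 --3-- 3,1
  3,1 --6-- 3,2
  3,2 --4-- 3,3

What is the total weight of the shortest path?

Shortest path: 1,3 → 2,3 → 2,2 → 3,2 → 3,1 → 3,0, total weight = 22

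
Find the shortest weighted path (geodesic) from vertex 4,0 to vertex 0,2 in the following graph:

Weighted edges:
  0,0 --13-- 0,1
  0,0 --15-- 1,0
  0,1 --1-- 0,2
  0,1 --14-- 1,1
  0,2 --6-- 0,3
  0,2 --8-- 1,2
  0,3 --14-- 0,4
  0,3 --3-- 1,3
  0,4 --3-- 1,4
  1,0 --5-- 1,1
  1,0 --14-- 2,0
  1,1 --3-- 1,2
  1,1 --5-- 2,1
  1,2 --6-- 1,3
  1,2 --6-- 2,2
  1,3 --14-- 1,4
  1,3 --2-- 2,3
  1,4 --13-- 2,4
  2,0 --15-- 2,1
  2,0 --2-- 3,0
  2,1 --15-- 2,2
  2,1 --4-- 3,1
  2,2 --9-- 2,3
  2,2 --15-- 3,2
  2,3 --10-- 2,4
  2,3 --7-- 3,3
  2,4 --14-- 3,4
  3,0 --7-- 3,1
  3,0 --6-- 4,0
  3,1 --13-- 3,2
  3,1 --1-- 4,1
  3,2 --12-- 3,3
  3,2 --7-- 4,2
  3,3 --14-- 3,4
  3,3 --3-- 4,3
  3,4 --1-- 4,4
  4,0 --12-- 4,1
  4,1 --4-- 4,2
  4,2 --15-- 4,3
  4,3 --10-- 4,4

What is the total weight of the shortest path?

Shortest path: 4,0 → 3,0 → 3,1 → 2,1 → 1,1 → 1,2 → 0,2, total weight = 33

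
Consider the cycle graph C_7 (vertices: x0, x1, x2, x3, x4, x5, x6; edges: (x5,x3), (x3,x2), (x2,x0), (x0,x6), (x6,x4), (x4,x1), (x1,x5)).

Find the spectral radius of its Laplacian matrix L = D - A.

The cycle graph C_n has Laplacian eigenvalues λ_k = 2 − 2cos(2πk/n), k = 0, 1, …, n−1. Here n = 7:
k=0: 2 − 2cos(0) = 0.0; k=1: 2 − 2cos(2π/7) = 0.753; k=2: 2 − 2cos(4π/7) = 2.445; k=3: 2 − 2cos(6π/7) = 3.8019; k=4: 2 − 2cos(8π/7) = 3.8019; k=5: 2 − 2cos(10π/7) = 2.445; k=6: 2 − 2cos(12π/7) = 0.753.
Laplacian eigenvalues: [0.0, 0.753, 0.753, 2.445, 2.445, 3.8019, 3.8019]. Largest eigenvalue (spectral radius) = 3.8019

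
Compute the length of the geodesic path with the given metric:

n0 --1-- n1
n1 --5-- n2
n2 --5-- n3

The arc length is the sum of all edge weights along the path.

Arc length = 1 + 5 + 5 = 11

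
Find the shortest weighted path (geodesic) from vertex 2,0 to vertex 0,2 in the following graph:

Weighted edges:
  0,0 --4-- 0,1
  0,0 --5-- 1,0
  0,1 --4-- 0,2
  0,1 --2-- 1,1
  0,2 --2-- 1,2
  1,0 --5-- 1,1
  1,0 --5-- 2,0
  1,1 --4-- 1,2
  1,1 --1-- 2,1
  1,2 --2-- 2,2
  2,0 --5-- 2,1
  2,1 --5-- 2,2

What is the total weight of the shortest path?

Shortest path: 2,0 → 2,1 → 1,1 → 0,1 → 0,2, total weight = 12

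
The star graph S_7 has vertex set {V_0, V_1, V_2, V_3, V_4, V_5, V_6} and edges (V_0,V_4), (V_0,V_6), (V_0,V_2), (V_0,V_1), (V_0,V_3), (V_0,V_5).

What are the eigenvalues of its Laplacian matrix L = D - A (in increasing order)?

The star S_7 is the complete bipartite graph K_{1,6} (one hub of degree 6, 6 leaves of degree 1). The Laplacian spectrum of K_{p,q} is 0, p (multiplicity q−1), q (multiplicity p−1), p+q. With p = 1, q = 6: 0 once, 1 with multiplicity 5, and 7 once. (Check: trace L = sum of degrees = 12 = 5·1 + 7.)
Laplacian eigenvalues (increasing order): [0.0, 1.0, 1.0, 1.0, 1.0, 1.0, 7.0]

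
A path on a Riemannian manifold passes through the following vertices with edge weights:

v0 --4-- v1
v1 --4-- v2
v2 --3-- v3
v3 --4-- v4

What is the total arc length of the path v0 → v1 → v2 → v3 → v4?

Arc length = 4 + 4 + 3 + 4 = 15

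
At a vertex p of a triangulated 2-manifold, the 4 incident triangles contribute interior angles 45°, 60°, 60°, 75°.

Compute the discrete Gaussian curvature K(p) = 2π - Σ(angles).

Sum of angles = 240°. K = 360° - 240° = 120° = 2π/3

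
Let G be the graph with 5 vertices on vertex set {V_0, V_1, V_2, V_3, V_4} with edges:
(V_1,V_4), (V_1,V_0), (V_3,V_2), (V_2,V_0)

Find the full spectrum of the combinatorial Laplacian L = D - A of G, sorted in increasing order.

Degrees: deg(V_0) = 2, deg(V_1) = 2, deg(V_2) = 2, deg(V_3) = 1, deg(V_4) = 1.
L = D − A with rows/columns ordered (V_0, V_1, V_2, V_3, V_4):
  [ 2, -1, -1,  0,  0]
  [-1,  2,  0,  0, -1]
  [-1,  0,  2, -1,  0]
  [ 0,  0, -1,  1,  0]
  [ 0, -1,  0,  0,  1]
Characteristic polynomial: det(λI − L) = λ(λ² − 3λ + 1)(λ² − 5λ + 5).
Roots: λ = 0; (λ² − 3λ + 1) = 0 ⇒ λ = (3 ± √5)/2 ≈ 0.382, 2.618; (λ² − 5λ + 5) = 0 ⇒ λ = (5 ± √5)/2 ≈ 1.382, 3.618.
(Check: the roots sum (with multiplicity) to 8, matching trace L = Σdeg = 2·4 = 8.)
Laplacian eigenvalues (increasing order): [0.0, 0.382, 1.382, 2.618, 3.618]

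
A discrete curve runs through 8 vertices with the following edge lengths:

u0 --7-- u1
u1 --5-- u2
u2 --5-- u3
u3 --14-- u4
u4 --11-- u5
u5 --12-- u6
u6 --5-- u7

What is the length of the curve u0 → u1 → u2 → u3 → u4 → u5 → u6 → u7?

Arc length = 7 + 5 + 5 + 14 + 11 + 12 + 5 = 59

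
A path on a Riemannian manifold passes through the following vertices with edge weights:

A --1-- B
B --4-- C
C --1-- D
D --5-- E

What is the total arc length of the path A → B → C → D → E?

Arc length = 1 + 4 + 1 + 5 = 11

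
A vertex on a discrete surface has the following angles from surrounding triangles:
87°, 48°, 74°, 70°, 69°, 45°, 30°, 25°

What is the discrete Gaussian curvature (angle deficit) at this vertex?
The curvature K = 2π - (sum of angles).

Sum of angles = 448°. K = 360° - 448° = -88° = -22π/45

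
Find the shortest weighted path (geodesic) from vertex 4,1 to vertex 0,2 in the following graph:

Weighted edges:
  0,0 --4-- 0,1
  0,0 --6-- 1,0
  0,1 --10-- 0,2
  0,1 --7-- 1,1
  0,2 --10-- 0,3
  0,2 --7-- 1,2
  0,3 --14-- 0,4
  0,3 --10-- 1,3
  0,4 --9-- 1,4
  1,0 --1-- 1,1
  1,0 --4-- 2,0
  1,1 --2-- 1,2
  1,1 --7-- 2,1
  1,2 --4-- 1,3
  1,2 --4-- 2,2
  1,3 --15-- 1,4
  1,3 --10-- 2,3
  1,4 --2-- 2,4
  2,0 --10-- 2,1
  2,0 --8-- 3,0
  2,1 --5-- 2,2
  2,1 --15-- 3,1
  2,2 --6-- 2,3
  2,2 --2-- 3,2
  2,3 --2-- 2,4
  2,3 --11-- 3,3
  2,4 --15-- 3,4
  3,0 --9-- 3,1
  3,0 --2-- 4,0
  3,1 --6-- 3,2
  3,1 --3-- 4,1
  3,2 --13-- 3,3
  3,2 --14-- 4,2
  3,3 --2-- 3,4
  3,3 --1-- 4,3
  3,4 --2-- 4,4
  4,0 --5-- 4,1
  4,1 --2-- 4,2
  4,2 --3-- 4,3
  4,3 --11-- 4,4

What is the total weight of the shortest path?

Shortest path: 4,1 → 3,1 → 3,2 → 2,2 → 1,2 → 0,2, total weight = 22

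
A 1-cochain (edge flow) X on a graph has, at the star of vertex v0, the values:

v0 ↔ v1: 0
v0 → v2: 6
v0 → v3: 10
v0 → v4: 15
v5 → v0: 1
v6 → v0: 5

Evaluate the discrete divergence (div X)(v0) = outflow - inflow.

Divergence = sum of outgoing flows = 0 + 6 + 10 + 15 + (-1) + (-5) = 25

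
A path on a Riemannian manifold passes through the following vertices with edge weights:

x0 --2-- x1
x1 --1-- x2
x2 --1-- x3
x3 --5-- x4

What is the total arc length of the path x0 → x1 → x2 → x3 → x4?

Arc length = 2 + 1 + 1 + 5 = 9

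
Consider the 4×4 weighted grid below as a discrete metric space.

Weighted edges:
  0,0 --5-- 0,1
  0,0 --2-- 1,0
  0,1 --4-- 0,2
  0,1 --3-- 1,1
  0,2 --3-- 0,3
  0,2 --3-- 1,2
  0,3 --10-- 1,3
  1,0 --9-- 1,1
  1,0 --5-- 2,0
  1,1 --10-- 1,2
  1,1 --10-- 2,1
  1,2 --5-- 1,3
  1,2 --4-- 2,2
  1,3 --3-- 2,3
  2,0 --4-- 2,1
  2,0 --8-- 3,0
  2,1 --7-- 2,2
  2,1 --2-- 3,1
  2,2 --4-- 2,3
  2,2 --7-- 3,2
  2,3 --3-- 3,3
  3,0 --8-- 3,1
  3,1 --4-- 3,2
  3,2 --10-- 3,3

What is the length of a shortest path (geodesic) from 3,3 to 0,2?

Shortest path: 3,3 → 2,3 → 1,3 → 1,2 → 0,2, total weight = 14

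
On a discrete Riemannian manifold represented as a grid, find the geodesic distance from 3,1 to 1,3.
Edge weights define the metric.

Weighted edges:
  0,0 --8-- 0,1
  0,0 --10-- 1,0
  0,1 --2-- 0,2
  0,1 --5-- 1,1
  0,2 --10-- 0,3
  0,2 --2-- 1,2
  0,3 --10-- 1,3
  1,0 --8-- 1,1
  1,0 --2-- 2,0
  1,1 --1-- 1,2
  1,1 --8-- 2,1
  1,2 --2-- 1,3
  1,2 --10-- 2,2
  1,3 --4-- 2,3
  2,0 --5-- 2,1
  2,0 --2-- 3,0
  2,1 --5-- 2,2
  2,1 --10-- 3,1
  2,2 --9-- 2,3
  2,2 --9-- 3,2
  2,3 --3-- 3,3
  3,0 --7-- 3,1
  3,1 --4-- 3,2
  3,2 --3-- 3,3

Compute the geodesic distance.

Shortest path: 3,1 → 3,2 → 3,3 → 2,3 → 1,3, total weight = 14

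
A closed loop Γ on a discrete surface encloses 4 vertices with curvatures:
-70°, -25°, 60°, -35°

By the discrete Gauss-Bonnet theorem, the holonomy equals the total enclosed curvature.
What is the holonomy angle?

Holonomy = total enclosed curvature = (-70°) + (-25°) + 60° + (-35°) = -70°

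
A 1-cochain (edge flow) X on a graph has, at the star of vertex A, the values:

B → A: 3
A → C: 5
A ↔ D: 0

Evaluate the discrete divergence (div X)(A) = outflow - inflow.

Divergence = sum of outgoing flows = (-3) + 5 + 0 = 2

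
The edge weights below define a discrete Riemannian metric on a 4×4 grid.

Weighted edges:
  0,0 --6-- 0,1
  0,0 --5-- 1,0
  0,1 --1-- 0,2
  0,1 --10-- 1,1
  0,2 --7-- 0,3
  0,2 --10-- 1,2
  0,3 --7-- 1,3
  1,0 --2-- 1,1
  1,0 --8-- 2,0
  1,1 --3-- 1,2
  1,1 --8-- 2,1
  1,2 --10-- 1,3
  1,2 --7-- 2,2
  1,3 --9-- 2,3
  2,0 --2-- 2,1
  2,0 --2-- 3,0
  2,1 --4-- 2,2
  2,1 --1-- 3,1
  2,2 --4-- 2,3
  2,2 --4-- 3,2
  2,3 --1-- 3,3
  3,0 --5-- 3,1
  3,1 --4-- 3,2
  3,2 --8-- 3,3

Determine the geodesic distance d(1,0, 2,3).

Shortest path: 1,0 → 1,1 → 1,2 → 2,2 → 2,3, total weight = 16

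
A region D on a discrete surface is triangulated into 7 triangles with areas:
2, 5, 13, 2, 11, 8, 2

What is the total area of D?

2 + 5 + 13 + 2 + 11 + 8 + 2 = 43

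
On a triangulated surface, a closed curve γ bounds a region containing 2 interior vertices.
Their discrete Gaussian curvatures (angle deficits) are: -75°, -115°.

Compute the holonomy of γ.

Holonomy = total enclosed curvature = (-75°) + (-115°) = -190°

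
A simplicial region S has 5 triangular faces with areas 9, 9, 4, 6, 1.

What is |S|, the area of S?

9 + 9 + 4 + 6 + 1 = 29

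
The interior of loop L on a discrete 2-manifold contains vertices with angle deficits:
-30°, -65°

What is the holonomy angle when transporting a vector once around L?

Holonomy = total enclosed curvature = (-30°) + (-65°) = -95°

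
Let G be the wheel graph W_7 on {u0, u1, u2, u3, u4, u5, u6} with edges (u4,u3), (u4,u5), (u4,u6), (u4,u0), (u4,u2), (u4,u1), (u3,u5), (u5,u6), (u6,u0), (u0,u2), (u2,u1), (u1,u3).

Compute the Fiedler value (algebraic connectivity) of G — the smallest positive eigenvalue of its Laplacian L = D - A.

The wheel W_7 is the join K_1 ∨ C_6 (a hub joined to every vertex of a cycle of length 6). For a join G ∨ H (G on p vertices, H on q vertices) the Laplacian spectrum is 0, p+q, the eigenvalues of L(G) other than one 0 each shifted by +q, and the eigenvalues of L(H) other than one 0 each shifted by +p. With G = K_1 (p = 1, nothing left after dropping its 0) and H = C_6 (q = 6, eigenvalues 2 − 2cos(2πk/6), k = 0, …, 5; drop k = 0), the spectrum of W_7 is 0, 7, and 1 + (2 − 2cos(2πk/6)) = 3 − 2cos(2πk/6) for k = 1, …, 5:
k=1: 3 − 2cos(π/3) = 2.0; k=2: 3 − 2cos(2π/3) = 4.0; k=3: 3 − 2cos(π) = 5.0; k=4: 3 − 2cos(4π/3) = 4.0; k=5: 3 − 2cos(5π/3) = 2.0.
Laplacian eigenvalues: [0.0, 2.0, 2.0, 4.0, 4.0, 5.0, 7.0]. Algebraic connectivity (smallest non-zero eigenvalue) = 2.0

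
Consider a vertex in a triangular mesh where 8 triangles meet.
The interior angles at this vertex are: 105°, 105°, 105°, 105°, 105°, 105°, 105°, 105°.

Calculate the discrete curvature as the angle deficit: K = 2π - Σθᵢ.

Sum of angles = 840°. K = 360° - 840° = -480°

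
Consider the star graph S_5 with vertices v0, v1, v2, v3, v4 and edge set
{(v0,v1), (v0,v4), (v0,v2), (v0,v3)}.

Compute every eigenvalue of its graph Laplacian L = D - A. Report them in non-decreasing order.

The star S_5 is the complete bipartite graph K_{1,4} (one hub of degree 4, 4 leaves of degree 1). The Laplacian spectrum of K_{p,q} is 0, p (multiplicity q−1), q (multiplicity p−1), p+q. With p = 1, q = 4: 0 once, 1 with multiplicity 3, and 5 once. (Check: trace L = sum of degrees = 8 = 3·1 + 5.)
Laplacian eigenvalues (increasing order): [0.0, 1.0, 1.0, 1.0, 5.0]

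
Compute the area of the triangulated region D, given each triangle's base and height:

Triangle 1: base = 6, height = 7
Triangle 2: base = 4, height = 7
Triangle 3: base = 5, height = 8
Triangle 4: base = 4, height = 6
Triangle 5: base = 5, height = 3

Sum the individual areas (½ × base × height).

(1/2)×6×7 + (1/2)×4×7 + (1/2)×5×8 + (1/2)×4×6 + (1/2)×5×3 = 74.5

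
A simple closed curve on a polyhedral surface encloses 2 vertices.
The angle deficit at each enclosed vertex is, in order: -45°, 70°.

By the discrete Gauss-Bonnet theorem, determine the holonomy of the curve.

Holonomy = total enclosed curvature = (-45°) + 70° = 25°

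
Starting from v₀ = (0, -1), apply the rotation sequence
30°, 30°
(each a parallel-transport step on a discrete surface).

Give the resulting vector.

Total rotation: 30° + 30° = 60°. Final vector: (0.8660, -0.5000)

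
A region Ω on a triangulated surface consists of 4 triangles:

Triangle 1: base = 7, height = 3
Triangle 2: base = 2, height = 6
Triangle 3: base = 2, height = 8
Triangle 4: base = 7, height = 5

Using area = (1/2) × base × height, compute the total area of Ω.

(1/2)×7×3 + (1/2)×2×6 + (1/2)×2×8 + (1/2)×7×5 = 42.0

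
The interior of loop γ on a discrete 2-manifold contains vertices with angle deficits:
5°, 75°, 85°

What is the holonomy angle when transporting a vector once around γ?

Holonomy = total enclosed curvature = 5° + 75° + 85° = 165°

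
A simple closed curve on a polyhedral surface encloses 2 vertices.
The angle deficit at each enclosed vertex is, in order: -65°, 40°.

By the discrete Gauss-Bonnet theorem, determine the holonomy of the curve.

Holonomy = total enclosed curvature = (-65°) + 40° = -25°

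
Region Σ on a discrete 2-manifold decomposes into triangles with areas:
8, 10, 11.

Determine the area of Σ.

8 + 10 + 11 = 29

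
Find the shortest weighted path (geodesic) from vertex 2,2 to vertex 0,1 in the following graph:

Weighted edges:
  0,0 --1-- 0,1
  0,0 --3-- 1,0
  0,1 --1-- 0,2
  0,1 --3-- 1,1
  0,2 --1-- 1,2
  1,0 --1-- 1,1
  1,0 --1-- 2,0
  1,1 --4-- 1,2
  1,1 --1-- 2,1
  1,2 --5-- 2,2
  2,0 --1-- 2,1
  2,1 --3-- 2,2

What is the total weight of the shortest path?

Shortest path: 2,2 → 2,1 → 1,1 → 0,1, total weight = 7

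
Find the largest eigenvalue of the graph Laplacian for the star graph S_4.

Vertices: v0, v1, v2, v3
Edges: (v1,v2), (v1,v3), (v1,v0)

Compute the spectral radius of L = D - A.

The star S_4 is the complete bipartite graph K_{1,3} (one hub of degree 3, 3 leaves of degree 1). The Laplacian spectrum of K_{p,q} is 0, p (multiplicity q−1), q (multiplicity p−1), p+q. With p = 1, q = 3: 0 once, 1 with multiplicity 2, and 4 once. (Check: trace L = sum of degrees = 6 = 2·1 + 4.)
Laplacian eigenvalues: [0.0, 1.0, 1.0, 4.0]. Largest eigenvalue (spectral radius) = 4.0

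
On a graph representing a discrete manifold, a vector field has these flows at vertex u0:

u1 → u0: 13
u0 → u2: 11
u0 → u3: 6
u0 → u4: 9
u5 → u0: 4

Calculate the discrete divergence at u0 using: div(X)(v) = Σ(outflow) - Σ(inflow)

Divergence = sum of outgoing flows = (-13) + 11 + 6 + 9 + (-4) = 9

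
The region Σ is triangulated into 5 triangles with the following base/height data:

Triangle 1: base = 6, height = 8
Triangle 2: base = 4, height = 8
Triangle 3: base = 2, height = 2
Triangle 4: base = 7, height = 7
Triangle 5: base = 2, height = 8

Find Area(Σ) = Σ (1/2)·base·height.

(1/2)×6×8 + (1/2)×4×8 + (1/2)×2×2 + (1/2)×7×7 + (1/2)×2×8 = 74.5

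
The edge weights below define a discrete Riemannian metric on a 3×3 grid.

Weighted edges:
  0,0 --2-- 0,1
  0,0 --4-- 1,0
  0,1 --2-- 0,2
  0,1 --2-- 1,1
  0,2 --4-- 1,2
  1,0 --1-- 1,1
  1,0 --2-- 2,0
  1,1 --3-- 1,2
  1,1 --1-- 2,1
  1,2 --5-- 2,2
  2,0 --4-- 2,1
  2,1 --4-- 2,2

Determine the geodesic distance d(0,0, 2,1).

Shortest path: 0,0 → 0,1 → 1,1 → 2,1, total weight = 5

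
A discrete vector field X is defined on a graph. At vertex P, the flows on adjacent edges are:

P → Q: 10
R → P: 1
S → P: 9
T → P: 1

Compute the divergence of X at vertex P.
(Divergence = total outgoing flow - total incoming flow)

Divergence = sum of outgoing flows = 10 + (-1) + (-9) + (-1) = -1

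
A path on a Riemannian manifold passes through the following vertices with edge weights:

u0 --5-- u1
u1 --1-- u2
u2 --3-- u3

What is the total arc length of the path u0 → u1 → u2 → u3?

Arc length = 5 + 1 + 3 = 9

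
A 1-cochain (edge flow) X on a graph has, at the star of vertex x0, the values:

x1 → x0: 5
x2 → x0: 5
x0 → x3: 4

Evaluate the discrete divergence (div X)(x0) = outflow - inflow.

Divergence = sum of outgoing flows = (-5) + (-5) + 4 = -6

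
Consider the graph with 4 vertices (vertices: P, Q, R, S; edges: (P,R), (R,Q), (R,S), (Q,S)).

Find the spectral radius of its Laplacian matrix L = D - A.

Degrees: deg(P) = 1, deg(Q) = 2, deg(R) = 3, deg(S) = 2.
L = D − A with rows/columns ordered (P, Q, R, S):
  [ 1,  0, -1,  0]
  [ 0,  2, -1, -1]
  [-1, -1,  3, -1]
  [ 0, -1, -1,  2]
Characteristic polynomial: det(λI − L) = λ(λ − 1)(λ − 3)(λ − 4).
Roots: λ = 0; (λ − 1) = 0 ⇒ λ = 1; (λ − 3) = 0 ⇒ λ = 3; (λ − 4) = 0 ⇒ λ = 4.
(Check: the roots sum (with multiplicity) to 8, matching trace L = Σdeg = 2·4 = 8.)
Laplacian eigenvalues: [0.0, 1.0, 3.0, 4.0]. Largest eigenvalue (spectral radius) = 4.0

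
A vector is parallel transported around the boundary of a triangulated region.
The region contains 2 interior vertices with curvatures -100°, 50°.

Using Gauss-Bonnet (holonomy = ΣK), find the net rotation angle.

Holonomy = total enclosed curvature = (-100°) + 50° = -50°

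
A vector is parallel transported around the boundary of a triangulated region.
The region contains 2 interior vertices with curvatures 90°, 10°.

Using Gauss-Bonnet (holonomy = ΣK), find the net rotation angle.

Holonomy = total enclosed curvature = 90° + 10° = 100°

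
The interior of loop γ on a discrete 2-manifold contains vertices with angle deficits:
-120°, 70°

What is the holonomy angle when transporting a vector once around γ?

Holonomy = total enclosed curvature = (-120°) + 70° = -50°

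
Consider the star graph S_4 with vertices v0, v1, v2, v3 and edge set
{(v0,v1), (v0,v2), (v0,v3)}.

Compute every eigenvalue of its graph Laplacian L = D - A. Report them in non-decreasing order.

The star S_4 is the complete bipartite graph K_{1,3} (one hub of degree 3, 3 leaves of degree 1). The Laplacian spectrum of K_{p,q} is 0, p (multiplicity q−1), q (multiplicity p−1), p+q. With p = 1, q = 3: 0 once, 1 with multiplicity 2, and 4 once. (Check: trace L = sum of degrees = 6 = 2·1 + 4.)
Laplacian eigenvalues (increasing order): [0.0, 1.0, 1.0, 4.0]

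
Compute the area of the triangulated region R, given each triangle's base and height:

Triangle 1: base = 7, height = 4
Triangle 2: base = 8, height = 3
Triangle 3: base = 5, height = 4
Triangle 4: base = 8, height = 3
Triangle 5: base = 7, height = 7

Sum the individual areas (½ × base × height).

(1/2)×7×4 + (1/2)×8×3 + (1/2)×5×4 + (1/2)×8×3 + (1/2)×7×7 = 72.5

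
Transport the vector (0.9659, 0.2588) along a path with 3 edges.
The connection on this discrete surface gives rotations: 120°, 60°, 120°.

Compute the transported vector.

Total rotation: 120° + 60° + 120° = 300° ≡ -60° (mod 360°). Final vector: (0.7071, -0.7071)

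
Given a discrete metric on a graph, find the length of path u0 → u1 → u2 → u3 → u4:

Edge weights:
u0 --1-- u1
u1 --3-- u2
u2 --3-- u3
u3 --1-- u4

Arc length = 1 + 3 + 3 + 1 = 8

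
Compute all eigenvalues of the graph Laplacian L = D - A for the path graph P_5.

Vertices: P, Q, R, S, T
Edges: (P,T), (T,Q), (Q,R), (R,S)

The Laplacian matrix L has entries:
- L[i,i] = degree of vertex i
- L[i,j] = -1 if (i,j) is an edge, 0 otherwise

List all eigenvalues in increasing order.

The path graph P_n has Laplacian eigenvalues λ_k = 2 − 2cos(kπ/n), k = 0, 1, …, n−1. Here n = 5:
k=0: 2 − 2cos(0) = 0.0; k=1: 2 − 2cos(π/5) = 0.382; k=2: 2 − 2cos(2π/5) = 1.382; k=3: 2 − 2cos(3π/5) = 2.618; k=4: 2 − 2cos(4π/5) = 3.618.
Laplacian eigenvalues (increasing order): [0.0, 0.382, 1.382, 2.618, 3.618]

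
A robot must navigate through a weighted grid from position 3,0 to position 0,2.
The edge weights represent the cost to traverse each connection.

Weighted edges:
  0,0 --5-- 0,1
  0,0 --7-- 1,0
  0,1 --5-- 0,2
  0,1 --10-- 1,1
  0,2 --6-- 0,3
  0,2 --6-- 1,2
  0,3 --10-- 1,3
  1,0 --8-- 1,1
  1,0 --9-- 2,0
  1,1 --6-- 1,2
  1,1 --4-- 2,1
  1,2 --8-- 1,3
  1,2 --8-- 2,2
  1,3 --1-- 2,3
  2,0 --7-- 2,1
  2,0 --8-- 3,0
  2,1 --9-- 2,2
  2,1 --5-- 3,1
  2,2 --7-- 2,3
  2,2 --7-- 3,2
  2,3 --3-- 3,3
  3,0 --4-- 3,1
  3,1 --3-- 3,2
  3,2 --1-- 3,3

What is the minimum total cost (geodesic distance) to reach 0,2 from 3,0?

Shortest path: 3,0 → 3,1 → 2,1 → 1,1 → 1,2 → 0,2, total weight = 25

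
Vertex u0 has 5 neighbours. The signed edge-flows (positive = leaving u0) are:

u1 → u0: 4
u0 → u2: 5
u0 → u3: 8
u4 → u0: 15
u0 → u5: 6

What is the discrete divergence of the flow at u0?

Divergence = sum of outgoing flows = (-4) + 5 + 8 + (-15) + 6 = 0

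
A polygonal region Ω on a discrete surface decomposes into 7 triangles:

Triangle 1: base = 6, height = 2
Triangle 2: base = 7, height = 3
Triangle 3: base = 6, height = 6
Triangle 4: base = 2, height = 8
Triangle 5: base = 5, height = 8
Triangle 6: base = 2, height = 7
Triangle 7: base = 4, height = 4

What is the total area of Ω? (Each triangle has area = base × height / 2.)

(1/2)×6×2 + (1/2)×7×3 + (1/2)×6×6 + (1/2)×2×8 + (1/2)×5×8 + (1/2)×2×7 + (1/2)×4×4 = 77.5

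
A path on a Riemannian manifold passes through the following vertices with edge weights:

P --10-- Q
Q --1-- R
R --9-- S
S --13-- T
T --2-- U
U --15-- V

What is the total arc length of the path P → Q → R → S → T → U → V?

Arc length = 10 + 1 + 9 + 13 + 2 + 15 = 50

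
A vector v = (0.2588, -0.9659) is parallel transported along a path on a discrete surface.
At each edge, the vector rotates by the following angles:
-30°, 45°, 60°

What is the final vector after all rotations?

Total rotation: (-30°) + 45° + 60° = 75°. Final vector: (1, 0)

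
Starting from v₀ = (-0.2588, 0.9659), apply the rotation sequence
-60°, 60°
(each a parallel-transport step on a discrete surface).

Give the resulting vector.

Total rotation: (-60°) + 60° = 0°. Final vector: (-0.2588, 0.9659)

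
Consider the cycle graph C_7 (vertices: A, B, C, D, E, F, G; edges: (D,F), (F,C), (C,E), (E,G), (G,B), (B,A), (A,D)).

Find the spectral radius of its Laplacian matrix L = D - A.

The cycle graph C_n has Laplacian eigenvalues λ_k = 2 − 2cos(2πk/n), k = 0, 1, …, n−1. Here n = 7:
k=0: 2 − 2cos(0) = 0.0; k=1: 2 − 2cos(2π/7) = 0.753; k=2: 2 − 2cos(4π/7) = 2.445; k=3: 2 − 2cos(6π/7) = 3.8019; k=4: 2 − 2cos(8π/7) = 3.8019; k=5: 2 − 2cos(10π/7) = 2.445; k=6: 2 − 2cos(12π/7) = 0.753.
Laplacian eigenvalues: [0.0, 0.753, 0.753, 2.445, 2.445, 3.8019, 3.8019]. Largest eigenvalue (spectral radius) = 3.8019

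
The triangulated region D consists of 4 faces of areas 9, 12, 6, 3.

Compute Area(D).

9 + 12 + 6 + 3 = 30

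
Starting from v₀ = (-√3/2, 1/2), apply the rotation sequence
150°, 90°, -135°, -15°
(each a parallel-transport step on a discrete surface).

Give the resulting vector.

Total rotation: 150° + 90° + (-135°) + (-15°) = 90°. Final vector: (-0.5000, -0.8660)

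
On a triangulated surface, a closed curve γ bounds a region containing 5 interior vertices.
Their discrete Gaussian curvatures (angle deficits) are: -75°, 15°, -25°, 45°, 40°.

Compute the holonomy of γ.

Holonomy = total enclosed curvature = (-75°) + 15° + (-25°) + 45° + 40° = 0°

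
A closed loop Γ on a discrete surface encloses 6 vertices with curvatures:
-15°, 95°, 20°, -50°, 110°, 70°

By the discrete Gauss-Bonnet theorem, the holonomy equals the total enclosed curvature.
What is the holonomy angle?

Holonomy = total enclosed curvature = (-15°) + 95° + 20° + (-50°) + 110° + 70° = 230°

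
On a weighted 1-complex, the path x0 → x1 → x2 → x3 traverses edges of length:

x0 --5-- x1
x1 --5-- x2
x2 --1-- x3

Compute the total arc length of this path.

Arc length = 5 + 5 + 1 = 11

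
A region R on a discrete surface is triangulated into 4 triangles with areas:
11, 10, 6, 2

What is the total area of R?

11 + 10 + 6 + 2 = 29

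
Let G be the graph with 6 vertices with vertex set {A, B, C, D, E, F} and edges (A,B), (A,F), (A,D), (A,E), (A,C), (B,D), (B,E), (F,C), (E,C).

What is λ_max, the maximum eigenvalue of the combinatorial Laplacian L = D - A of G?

Degrees: deg(A) = 5, deg(B) = 3, deg(C) = 3, deg(D) = 2, deg(E) = 3, deg(F) = 2.
L = D − A with rows/columns ordered (A, B, C, D, E, F):
  [ 5, -1, -1, -1, -1, -1]
  [-1,  3,  0, -1, -1,  0]
  [-1,  0,  3,  0, -1, -1]
  [-1, -1,  0,  2,  0,  0]
  [-1, -1, -1,  0,  3,  0]
  [-1,  0, -1,  0,  0,  2]
Characteristic polynomial: det(λI − L) = λ(λ² − 5λ + 5)(λ² − 7λ + 11)(λ − 6).
Roots: λ = 0; (λ² − 5λ + 5) = 0 ⇒ λ = (5 ± √5)/2 ≈ 1.382, 3.618; (λ² − 7λ + 11) = 0 ⇒ λ = (7 ± √5)/2 ≈ 2.382, 4.618; (λ − 6) = 0 ⇒ λ = 6.
(Check: the roots sum (with multiplicity) to 18, matching trace L = Σdeg = 2·9 = 18.)
Laplacian eigenvalues: [0.0, 1.382, 2.382, 3.618, 4.618, 6.0]. Largest eigenvalue (spectral radius) = 6.0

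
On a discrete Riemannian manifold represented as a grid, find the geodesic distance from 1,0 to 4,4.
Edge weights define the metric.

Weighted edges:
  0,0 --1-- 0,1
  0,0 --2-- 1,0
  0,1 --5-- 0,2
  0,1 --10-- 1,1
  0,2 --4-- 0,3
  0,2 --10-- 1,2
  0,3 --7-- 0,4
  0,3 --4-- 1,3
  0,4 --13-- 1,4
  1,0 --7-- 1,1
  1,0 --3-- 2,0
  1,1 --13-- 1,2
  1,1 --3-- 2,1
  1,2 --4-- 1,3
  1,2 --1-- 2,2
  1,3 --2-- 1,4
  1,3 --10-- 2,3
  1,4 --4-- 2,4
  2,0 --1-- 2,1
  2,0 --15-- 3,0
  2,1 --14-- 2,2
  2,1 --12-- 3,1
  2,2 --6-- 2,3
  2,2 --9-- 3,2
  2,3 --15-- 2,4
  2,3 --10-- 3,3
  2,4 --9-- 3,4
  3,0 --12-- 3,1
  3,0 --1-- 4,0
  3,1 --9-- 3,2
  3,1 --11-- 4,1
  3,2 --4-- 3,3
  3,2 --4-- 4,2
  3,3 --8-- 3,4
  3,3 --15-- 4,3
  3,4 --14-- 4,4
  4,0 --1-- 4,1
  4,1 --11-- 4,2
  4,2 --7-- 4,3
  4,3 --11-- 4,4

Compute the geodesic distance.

Shortest path: 1,0 → 0,0 → 0,1 → 0,2 → 0,3 → 1,3 → 1,4 → 2,4 → 3,4 → 4,4, total weight = 45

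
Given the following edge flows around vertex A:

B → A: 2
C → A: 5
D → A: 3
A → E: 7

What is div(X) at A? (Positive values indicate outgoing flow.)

Divergence = sum of outgoing flows = (-2) + (-5) + (-3) + 7 = -3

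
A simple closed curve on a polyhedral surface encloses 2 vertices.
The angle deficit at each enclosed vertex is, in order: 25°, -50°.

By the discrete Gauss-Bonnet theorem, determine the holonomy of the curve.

Holonomy = total enclosed curvature = 25° + (-50°) = -25°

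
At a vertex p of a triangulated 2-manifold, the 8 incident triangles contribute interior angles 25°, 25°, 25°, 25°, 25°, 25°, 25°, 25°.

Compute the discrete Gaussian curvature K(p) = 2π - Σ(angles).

Sum of angles = 200°. K = 360° - 200° = 160° = 8π/9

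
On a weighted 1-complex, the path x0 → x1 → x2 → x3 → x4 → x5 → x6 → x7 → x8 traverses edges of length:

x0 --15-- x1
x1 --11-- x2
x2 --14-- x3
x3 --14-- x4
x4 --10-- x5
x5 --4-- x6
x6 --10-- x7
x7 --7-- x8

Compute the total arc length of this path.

Arc length = 15 + 11 + 14 + 14 + 10 + 4 + 10 + 7 = 85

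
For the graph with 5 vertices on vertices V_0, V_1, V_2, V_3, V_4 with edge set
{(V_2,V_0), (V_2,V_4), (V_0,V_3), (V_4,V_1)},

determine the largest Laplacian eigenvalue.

Degrees: deg(V_0) = 2, deg(V_1) = 1, deg(V_2) = 2, deg(V_3) = 1, deg(V_4) = 2.
L = D − A with rows/columns ordered (V_0, V_1, V_2, V_3, V_4):
  [ 2,  0, -1, -1,  0]
  [ 0,  1,  0,  0, -1]
  [-1,  0,  2,  0, -1]
  [-1,  0,  0,  1,  0]
  [ 0, -1, -1,  0,  2]
Characteristic polynomial: det(λI − L) = λ(λ² − 3λ + 1)(λ² − 5λ + 5).
Roots: λ = 0; (λ² − 3λ + 1) = 0 ⇒ λ = (3 ± √5)/2 ≈ 0.382, 2.618; (λ² − 5λ + 5) = 0 ⇒ λ = (5 ± √5)/2 ≈ 1.382, 3.618.
(Check: the roots sum (with multiplicity) to 8, matching trace L = Σdeg = 2·4 = 8.)
Laplacian eigenvalues: [0.0, 0.382, 1.382, 2.618, 3.618]. Largest eigenvalue (spectral radius) = 3.618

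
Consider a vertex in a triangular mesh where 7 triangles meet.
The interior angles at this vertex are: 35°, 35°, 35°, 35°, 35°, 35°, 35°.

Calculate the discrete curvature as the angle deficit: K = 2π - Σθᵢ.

Sum of angles = 245°. K = 360° - 245° = 115°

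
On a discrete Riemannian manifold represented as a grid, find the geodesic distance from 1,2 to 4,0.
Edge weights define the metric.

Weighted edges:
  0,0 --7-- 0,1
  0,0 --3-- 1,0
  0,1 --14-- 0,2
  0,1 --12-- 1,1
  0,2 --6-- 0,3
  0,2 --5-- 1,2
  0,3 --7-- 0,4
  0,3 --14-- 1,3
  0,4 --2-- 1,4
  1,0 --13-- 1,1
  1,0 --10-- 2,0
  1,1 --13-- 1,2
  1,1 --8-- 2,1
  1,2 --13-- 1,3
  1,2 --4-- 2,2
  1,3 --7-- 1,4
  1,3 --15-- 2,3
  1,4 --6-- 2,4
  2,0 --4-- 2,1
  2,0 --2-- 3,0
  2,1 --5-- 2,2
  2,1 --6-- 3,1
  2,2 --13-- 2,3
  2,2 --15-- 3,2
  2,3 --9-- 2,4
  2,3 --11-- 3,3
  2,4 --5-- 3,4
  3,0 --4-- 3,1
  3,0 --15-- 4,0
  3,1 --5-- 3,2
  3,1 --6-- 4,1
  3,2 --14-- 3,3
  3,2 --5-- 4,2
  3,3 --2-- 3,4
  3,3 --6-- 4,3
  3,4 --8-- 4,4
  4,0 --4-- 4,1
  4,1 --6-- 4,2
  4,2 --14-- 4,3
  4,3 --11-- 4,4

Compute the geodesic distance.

Shortest path: 1,2 → 2,2 → 2,1 → 3,1 → 4,1 → 4,0, total weight = 25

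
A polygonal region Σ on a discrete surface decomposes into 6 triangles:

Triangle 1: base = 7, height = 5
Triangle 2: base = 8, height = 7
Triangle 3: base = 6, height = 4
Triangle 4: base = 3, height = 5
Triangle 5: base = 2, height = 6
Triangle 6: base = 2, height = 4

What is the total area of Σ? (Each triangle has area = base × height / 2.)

(1/2)×7×5 + (1/2)×8×7 + (1/2)×6×4 + (1/2)×3×5 + (1/2)×2×6 + (1/2)×2×4 = 75.0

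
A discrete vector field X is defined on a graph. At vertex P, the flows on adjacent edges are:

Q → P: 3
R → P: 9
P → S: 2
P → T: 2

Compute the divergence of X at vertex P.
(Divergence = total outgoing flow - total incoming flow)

Divergence = sum of outgoing flows = (-3) + (-9) + 2 + 2 = -8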